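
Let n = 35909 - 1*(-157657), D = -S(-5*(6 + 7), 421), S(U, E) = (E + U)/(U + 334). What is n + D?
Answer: 52068898/269 ≈ 1.9356e+5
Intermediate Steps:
S(U, E) = (E + U)/(334 + U)
D = -356/269 (D = -(421 - 5*(6 + 7))/(334 - 5*(6 + 7)) = -(421 - 5*13)/(334 - 5*13) = -(421 - 65)/(334 - 65) = -356/269 ≈ -1.3234)
n = 193566 (n = 35909 + 157657 = 193566)
n + D = 193566 - 356/269 = 52068898/269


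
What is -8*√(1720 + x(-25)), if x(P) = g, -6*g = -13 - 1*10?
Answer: -4*√62058/3 ≈ -332.15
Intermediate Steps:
g = 23/6 (g = -(-13 - 1*10)/6 = -(-13 - 10)/6 = -⅙*(-23) = 23/6 ≈ 3.8333)
x(P) = 23/6
-8*√(1720 + x(-25)) = -8*√(1720 + 23/6) = -4*√62058/3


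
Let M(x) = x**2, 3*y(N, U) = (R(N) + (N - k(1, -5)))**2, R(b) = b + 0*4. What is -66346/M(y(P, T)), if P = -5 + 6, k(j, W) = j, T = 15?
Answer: -597114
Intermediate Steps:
R(b) = b (R(b) = b + 0 = b)
P = 1
y(N, U) = (-1 + 2*N)**2/3 (y(N, U) = (N + (N - 1*1))**2/3 = (N + (N - 1))**2/3 = (N + (-1 + N))**2/3 = (-1 + 2*N)**2/3)
-66346/M(y(P, T)) = -66346*9/(-1 + 2*1)**4 = -66346*9/(-1 + 2)**4 = -66346/(((1/3)*1**2)**2) = -66346/(((1/3)*1)**2) = -66346/((1/3)**2) = -66346/1/9 = -66346*9 = -597114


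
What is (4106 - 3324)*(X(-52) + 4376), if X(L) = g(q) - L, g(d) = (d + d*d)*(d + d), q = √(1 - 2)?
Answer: 3461132 - 1564*I ≈ 3.4611e+6 - 1564.0*I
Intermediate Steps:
q = I (q = √(-1) = I ≈ 1.0*I)
g(d) = 2*d*(d + d²) (g(d) = (d + d²)*(2*d) = 2*d*(d + d²))
X(L) = -2 - L - 2*I (X(L) = 2*I²*(1 + I) - L = 2*(-1)*(1 + I) - L = (-2 - 2*I) - L = -2 - L - 2*I)
(4106 - 3324)*(X(-52) + 4376) = (4106 - 3324)*((-2 - 1*(-52) - 2*I) + 4376) = 782*((-2 + 52 - 2*I) + 4376) = 782*((50 - 2*I) + 4376) = 782*(4426 - 2*I) = 3461132 - 1564*I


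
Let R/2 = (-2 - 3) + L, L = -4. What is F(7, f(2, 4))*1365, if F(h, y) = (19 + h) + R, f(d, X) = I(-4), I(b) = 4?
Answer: 10920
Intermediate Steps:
R = -18 (R = 2*((-2 - 3) - 4) = 2*(-5 - 4) = 2*(-9) = -18)
f(d, X) = 4
F(h, y) = 1 + h (F(h, y) = (19 + h) - 18 = 1 + h)
F(7, f(2, 4))*1365 = (1 + 7)*1365 = 8*1365 = 10920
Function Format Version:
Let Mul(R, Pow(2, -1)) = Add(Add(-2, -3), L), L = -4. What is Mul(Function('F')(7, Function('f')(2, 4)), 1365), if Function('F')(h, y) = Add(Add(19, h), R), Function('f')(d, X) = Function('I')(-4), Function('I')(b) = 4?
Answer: 10920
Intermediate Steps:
R = -18 (R = Mul(2, Add(Add(-2, -3), -4)) = Mul(2, Add(-5, -4)) = Mul(2, -9) = -18)
Function('f')(d, X) = 4
Function('F')(h, y) = Add(1, h) (Function('F')(h, y) = Add(Add(19, h), -18) = Add(1, h))
Mul(Function('F')(7, Function('f')(2, 4)), 1365) = Mul(Add(1, 7), 1365) = Mul(8, 1365) = 10920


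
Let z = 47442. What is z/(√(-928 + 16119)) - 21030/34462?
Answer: -10515/17231 + 47442*√15191/15191 ≈ 384.31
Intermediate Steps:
z/(√(-928 + 16119)) - 21030/34462 = 47442/(√(-928 + 16119)) - 21030/34462 = 47442/(√15191) - 21030*1/34462 = 47442*(√15191/15191) - 10515/17231 = 47442*√15191/15191 - 10515/17231 = -10515/17231 + 47442*√15191/15191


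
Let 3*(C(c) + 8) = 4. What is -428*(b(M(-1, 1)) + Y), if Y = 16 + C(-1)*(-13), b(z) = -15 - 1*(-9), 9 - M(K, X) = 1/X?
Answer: -124120/3 ≈ -41373.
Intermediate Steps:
C(c) = -20/3 (C(c) = -8 + (⅓)*4 = -8 + 4/3 = -20/3)
M(K, X) = 9 - 1/X
b(z) = -6 (b(z) = -15 + 9 = -6)
Y = 308/3 (Y = 16 - 20/3*(-13) = 16 + 260/3 = 308/3 ≈ 102.67)
-428*(b(M(-1, 1)) + Y) = -428*(-6 + 308/3) = -428*290/3 = -124120/3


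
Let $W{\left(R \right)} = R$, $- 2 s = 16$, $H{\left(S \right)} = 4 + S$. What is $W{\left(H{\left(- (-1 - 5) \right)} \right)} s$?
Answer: $-80$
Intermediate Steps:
$s = -8$ ($s = \left(- \frac{1}{2}\right) 16 = -8$)
$W{\left(H{\left(- (-1 - 5) \right)} \right)} s = \left(4 - \left(-1 - 5\right)\right) \left(-8\right) = \left(4 - -6\right) \left(-8\right) = \left(4 + 6\right) \left(-8\right) = 10 \left(-8\right) = -80$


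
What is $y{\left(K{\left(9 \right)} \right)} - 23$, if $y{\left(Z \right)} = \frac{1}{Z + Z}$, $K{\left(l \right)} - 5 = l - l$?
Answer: $- \frac{229}{10} \approx -22.9$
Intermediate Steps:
$K{\left(l \right)} = 5$ ($K{\left(l \right)} = 5 + \left(l - l\right) = 5 + 0 = 5$)
$y{\left(Z \right)} = \frac{1}{2 Z}$
$y{\left(K{\left(9 \right)} \right)} - 23 = \frac{1}{2 \cdot 5} - 23 = \frac{1}{2} \cdot \frac{1}{5} - 23 = \frac{1}{10} - 23 = - \frac{229}{10}$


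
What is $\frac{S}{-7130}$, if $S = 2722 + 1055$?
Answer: $- \frac{3777}{7130} \approx -0.52973$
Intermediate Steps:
$S = 3777$
$\frac{S}{-7130} = \frac{3777}{-7130} = 3777 \left(- \frac{1}{7130}\right) = - \frac{3777}{7130}$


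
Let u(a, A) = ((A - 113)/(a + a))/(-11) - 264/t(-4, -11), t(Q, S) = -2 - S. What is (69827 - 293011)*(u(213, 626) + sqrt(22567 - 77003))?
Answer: 15396236648/2343 - 446368*I*sqrt(13609) ≈ 6.5712e+6 - 5.2072e+7*I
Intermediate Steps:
u(a, A) = -88/3 - (-113 + A)/(22*a) (u(a, A) = ((A - 113)/(a + a))/(-11) - 264/(-2 - 1*(-11)) = ((-113 + A)/((2*a)))*(-1/11) - 264/(-2 + 11) = ((-113 + A)*(1/(2*a)))*(-1/11) - 264/9 = ((-113 + A)/(2*a))*(-1/11) - 264*1/9 = -(-113 + A)/(22*a) - 88/3 = -88/3 - (-113 + A)/(22*a))
(69827 - 293011)*(u(213, 626) + sqrt(22567 - 77003)) = (69827 - 293011)*((1/66)*(339 - 1936*213 - 3*626)/213 + sqrt(22567 - 77003)) = -223184*((1/66)*(1/213)*(339 - 412368 - 1878) + sqrt(-54436)) = -223184*((1/66)*(1/213)*(-413907) + 2*I*sqrt(13609)) = -223184*(-137969/4686 + 2*I*sqrt(13609)) = 15396236648/2343 - 446368*I*sqrt(13609)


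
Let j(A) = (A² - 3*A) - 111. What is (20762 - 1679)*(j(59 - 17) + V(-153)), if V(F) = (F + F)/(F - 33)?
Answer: 904305204/31 ≈ 2.9171e+7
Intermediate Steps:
V(F) = 2*F/(-33 + F) (V(F) = (2*F)/(-33 + F) = 2*F/(-33 + F))
j(A) = -111 + A² - 3*A
(20762 - 1679)*(j(59 - 17) + V(-153)) = (20762 - 1679)*((-111 + (59 - 17)² - 3*(59 - 17)) + 2*(-153)/(-33 - 153)) = 19083*((-111 + 42² - 3*42) + 2*(-153)/(-186)) = 19083*((-111 + 1764 - 126) + 2*(-153)*(-1/186)) = 19083*(1527 + 51/31) = 19083*(47388/31) = 904305204/31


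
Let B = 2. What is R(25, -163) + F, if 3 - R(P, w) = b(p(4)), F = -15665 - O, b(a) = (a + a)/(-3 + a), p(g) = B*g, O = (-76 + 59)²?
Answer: -79771/5 ≈ -15954.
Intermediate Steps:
O = 289 (O = (-17)² = 289)
p(g) = 2*g
b(a) = 2*a/(-3 + a) (b(a) = (2*a)/(-3 + a) = 2*a/(-3 + a))
F = -15954 (F = -15665 - 1*289 = -15665 - 289 = -15954)
R(P, w) = -⅕ (R(P, w) = 3 - 2*2*4/(-3 + 2*4) = 3 - 2*8/(-3 + 8) = 3 - 2*8/5 = 3 - 1*16/5 = 3 - 16/5 = -⅕)
R(25, -163) + F = -⅕ - 15954 = -79771/5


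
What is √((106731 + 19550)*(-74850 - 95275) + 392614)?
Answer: I*√21483162511 ≈ 1.4657e+5*I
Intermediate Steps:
√((106731 + 19550)*(-74850 - 95275) + 392614) = √(126281*(-170125) + 392614) = √(-21483555125 + 392614) = √(-21483162511) = I*√21483162511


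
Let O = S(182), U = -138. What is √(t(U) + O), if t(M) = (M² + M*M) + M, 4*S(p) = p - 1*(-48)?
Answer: √152030/2 ≈ 194.96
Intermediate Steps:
S(p) = 12 + p/4 (S(p) = (p - 1*(-48))/4 = (p + 48)/4 = (48 + p)/4 = 12 + p/4)
O = 115/2 (O = 12 + (¼)*182 = 12 + 91/2 = 115/2 ≈ 57.500)
t(M) = M + 2*M² (t(M) = (M² + M²) + M = 2*M² + M = M + 2*M²)
√(t(U) + O) = √(-138*(1 + 2*(-138)) + 115/2) = √(-138*(1 - 276) + 115/2) = √(-138*(-275) + 115/2) = √(37950 + 115/2) = √(76015/2) = √152030/2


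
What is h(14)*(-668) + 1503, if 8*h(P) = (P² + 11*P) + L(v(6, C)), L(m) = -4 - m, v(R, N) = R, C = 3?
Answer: -26887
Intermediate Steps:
h(P) = -5/4 + P²/8 + 11*P/8 (h(P) = ((P² + 11*P) + (-4 - 1*6))/8 = ((P² + 11*P) + (-4 - 6))/8 = ((P² + 11*P) - 10)/8 = (-10 + P² + 11*P)/8 = -5/4 + P²/8 + 11*P/8)
h(14)*(-668) + 1503 = (-5/4 + (⅛)*14² + (11/8)*14)*(-668) + 1503 = (-5/4 + (⅛)*196 + 77/4)*(-668) + 1503 = (-5/4 + 49/2 + 77/4)*(-668) + 1503 = (85/2)*(-668) + 1503 = -28390 + 1503 = -26887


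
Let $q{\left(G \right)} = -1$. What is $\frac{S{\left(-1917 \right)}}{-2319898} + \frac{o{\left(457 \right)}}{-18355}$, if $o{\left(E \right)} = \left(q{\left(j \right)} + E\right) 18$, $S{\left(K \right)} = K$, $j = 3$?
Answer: $- \frac{19006536249}{42581727790} \approx -0.44635$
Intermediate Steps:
$o{\left(E \right)} = -18 + 18 E$ ($o{\left(E \right)} = \left(-1 + E\right) 18 = -18 + 18 E$)
$\frac{S{\left(-1917 \right)}}{-2319898} + \frac{o{\left(457 \right)}}{-18355} = - \frac{1917}{-2319898} + \frac{-18 + 18 \cdot 457}{-18355} = \left(-1917\right) \left(- \frac{1}{2319898}\right) + \left(-18 + 8226\right) \left(- \frac{1}{18355}\right) = \frac{1917}{2319898} + 8208 \left(- \frac{1}{18355}\right) = \frac{1917}{2319898} - \frac{8208}{18355} = - \frac{19006536249}{42581727790}$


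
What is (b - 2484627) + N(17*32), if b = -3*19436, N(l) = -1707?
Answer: -2544642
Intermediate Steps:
b = -58308
(b - 2484627) + N(17*32) = (-58308 - 2484627) - 1707 = -2542935 - 1707 = -2544642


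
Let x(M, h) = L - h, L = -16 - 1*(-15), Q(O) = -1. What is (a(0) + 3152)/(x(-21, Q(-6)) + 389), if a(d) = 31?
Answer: 3183/389 ≈ 8.1825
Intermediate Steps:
L = -1 (L = -16 + 15 = -1)
x(M, h) = -1 - h
(a(0) + 3152)/(x(-21, Q(-6)) + 389) = (31 + 3152)/((-1 - 1*(-1)) + 389) = 3183/((-1 + 1) + 389) = 3183/(0 + 389) = 3183/389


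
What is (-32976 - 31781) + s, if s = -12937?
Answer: -77694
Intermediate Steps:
(-32976 - 31781) + s = (-32976 - 31781) - 12937 = -64757 - 12937 = -77694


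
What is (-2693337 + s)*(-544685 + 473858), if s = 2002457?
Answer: 48932957760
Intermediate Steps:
(-2693337 + s)*(-544685 + 473858) = (-2693337 + 2002457)*(-544685 + 473858) = -690880*(-70827) = 48932957760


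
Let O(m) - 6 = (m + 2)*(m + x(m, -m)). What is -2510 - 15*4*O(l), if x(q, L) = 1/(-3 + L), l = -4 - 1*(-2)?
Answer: -2870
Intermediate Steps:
l = -2 (l = -4 + 2 = -2)
O(m) = 6 + (2 + m)*(m + 1/(-3 - m)) (O(m) = 6 + (m + 2)*(m + 1/(-3 - m)) = 6 + (2 + m)*(m + 1/(-3 - m)))
-2510 - 15*4*O(l) = -2510 - 15*4*(16 + (-2)³ + 5*(-2)² + 11*(-2))/(3 - 2) = -2510 - 60*(16 - 8 + 5*4 - 22)/1 = -2510 - 60*1*(16 - 8 + 20 - 22) = -2510 - 60*1*6 = -2510 - 60*6 = -2510 - 1*360 = -2510 - 360 = -2870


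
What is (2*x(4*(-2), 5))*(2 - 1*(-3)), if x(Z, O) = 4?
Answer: 40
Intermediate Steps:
(2*x(4*(-2), 5))*(2 - 1*(-3)) = (2*4)*(2 - 1*(-3)) = 8*(2 + 3) = 8*5 = 40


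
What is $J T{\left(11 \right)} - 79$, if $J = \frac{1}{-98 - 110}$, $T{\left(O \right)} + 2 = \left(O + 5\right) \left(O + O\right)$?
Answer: $- \frac{8391}{104} \approx -80.683$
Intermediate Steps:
$T{\left(O \right)} = -2 + 2 O \left(5 + O\right)$ ($T{\left(O \right)} = -2 + \left(O + 5\right) \left(O + O\right) = -2 + \left(5 + O\right) 2 O = -2 + 2 O \left(5 + O\right)$)
$J = - \frac{1}{208}$ ($J = \frac{1}{-208} = - \frac{1}{208} \approx -0.0048077$)
$J T{\left(11 \right)} - 79 = - \frac{-2 + 2 \cdot 11^{2} + 10 \cdot 11}{208} - 79 = - \frac{-2 + 2 \cdot 121 + 110}{208} - 79 = - \frac{-2 + 242 + 110}{208} - 79 = \left(- \frac{1}{208}\right) 350 - 79 = - \frac{175}{104} - 79 = - \frac{8391}{104}$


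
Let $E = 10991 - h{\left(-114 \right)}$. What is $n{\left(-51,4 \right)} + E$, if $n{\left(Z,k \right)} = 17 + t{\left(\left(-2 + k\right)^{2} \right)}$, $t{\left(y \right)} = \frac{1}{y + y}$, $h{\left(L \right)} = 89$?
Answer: $\frac{87353}{8} \approx 10919.0$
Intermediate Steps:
$t{\left(y \right)} = \frac{1}{2 y}$
$n{\left(Z,k \right)} = 17 + \frac{1}{2 \left(-2 + k\right)^{2}}$
$E = 10902$ ($E = 10991 - 89 = 10902$)
$n{\left(-51,4 \right)} + E = \left(17 + \frac{1}{2 \left(-2 + 4\right)^{2}}\right) + 10902 = \left(17 + \frac{1}{2 \cdot 4}\right) + 10902 = \left(17 + \frac{1}{2} \cdot \frac{1}{4}\right) + 10902 = \left(17 + \frac{1}{8}\right) + 10902 = \frac{137}{8} + 10902 = \frac{87353}{8}$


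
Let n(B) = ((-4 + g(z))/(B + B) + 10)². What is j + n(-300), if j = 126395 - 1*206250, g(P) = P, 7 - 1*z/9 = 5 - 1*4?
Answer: -11484959/144 ≈ -79757.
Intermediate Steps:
z = 54 (z = 63 - 9*(5 - 1*4) = 63 - 9*(5 - 4) = 63 - 9*1 = 63 - 9 = 54)
n(B) = (10 + 25/B)² (n(B) = ((-4 + 54)/(B + B) + 10)² = (50/((2*B)) + 10)² = (50*(1/(2*B)) + 10)² = (25/B + 10)² = (10 + 25/B)²)
j = -79855 (j = 126395 - 206250 = -79855)
j + n(-300) = -79855 + 25*(5 + 2*(-300))²/(-300)² = -79855 + 25*(1/90000)*(5 - 600)² = -79855 + 25*(1/90000)*(-595)² = -79855 + 25*(1/90000)*354025 = -79855 + 14161/144 = -11484959/144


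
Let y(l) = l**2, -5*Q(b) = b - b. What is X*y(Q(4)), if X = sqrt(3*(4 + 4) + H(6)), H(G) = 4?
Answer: 0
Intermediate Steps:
Q(b) = 0 (Q(b) = -(b - b)/5 = -1/5*0 = 0)
X = 2*sqrt(7) (X = sqrt(3*(4 + 4) + 4) = sqrt(3*8 + 4) = sqrt(24 + 4) = sqrt(28) = 2*sqrt(7) ≈ 5.2915)
X*y(Q(4)) = (2*sqrt(7))*0**2 = (2*sqrt(7))*0 = 0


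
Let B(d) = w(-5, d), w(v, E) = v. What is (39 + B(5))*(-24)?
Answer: -816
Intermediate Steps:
B(d) = -5
(39 + B(5))*(-24) = (39 - 5)*(-24) = 34*(-24) = -816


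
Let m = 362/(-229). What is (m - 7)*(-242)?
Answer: 475530/229 ≈ 2076.6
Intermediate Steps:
m = -362/229 (m = 362*(-1/229) = -362/229 ≈ -1.5808)
(m - 7)*(-242) = (-362/229 - 7)*(-242) = -1965/229*(-242) = 475530/229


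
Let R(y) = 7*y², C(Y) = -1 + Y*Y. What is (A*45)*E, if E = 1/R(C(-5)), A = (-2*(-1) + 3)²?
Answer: 125/448 ≈ 0.27902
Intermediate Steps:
C(Y) = -1 + Y²
A = 25 (A = (2 + 3)² = 5² = 25)
E = 1/4032 (E = 1/(7*(-1 + (-5)²)²) = 1/(7*(-1 + 25)²) = 1/(7*24²) = 1/(7*576) = 1/4032 ≈ 0.00024802)
(A*45)*E = (25*45)*(1/4032) = 1125*(1/4032) = 125/448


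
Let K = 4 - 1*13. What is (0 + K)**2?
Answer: 81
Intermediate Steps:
K = -9 (K = 4 - 13 = -9)
(0 + K)**2 = (0 - 9)**2 = (-9)**2 = 81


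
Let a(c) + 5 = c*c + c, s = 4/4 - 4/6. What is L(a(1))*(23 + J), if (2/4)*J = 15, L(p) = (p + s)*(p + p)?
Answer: 848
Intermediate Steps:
s = ⅓ (s = 4*(¼) - 4*⅙ = 1 - ⅔ = ⅓ ≈ 0.33333)
a(c) = -5 + c + c² (a(c) = -5 + (c*c + c) = -5 + (c² + c) = -5 + (c + c²) = -5 + c + c²)
L(p) = 2*p*(⅓ + p) (L(p) = (p + ⅓)*(p + p) = (⅓ + p)*(2*p) = 2*p*(⅓ + p))
J = 30 (J = 2*15 = 30)
L(a(1))*(23 + J) = (2*(-5 + 1 + 1²)*(1 + 3*(-5 + 1 + 1²))/3)*(23 + 30) = (2*(-5 + 1 + 1)*(1 + 3*(-5 + 1 + 1))/3)*53 = ((⅔)*(-3)*(1 + 3*(-3)))*53 = ((⅔)*(-3)*(1 - 9))*53 = ((⅔)*(-3)*(-8))*53 = 16*53 = 848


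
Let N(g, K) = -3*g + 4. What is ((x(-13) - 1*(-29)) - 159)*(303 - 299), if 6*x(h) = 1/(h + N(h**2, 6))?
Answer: -402481/774 ≈ -520.00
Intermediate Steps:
N(g, K) = 4 - 3*g
x(h) = 1/(6*(4 + h - 3*h**2)) (x(h) = 1/(6*(h + (4 - 3*h**2))) = 1/(6*(4 + h - 3*h**2)))
((x(-13) - 1*(-29)) - 159)*(303 - 299) = ((1/(6*(4 - 13 - 3*(-13)**2)) - 1*(-29)) - 159)*(303 - 299) = ((1/(6*(4 - 13 - 3*169)) + 29) - 159)*4 = ((1/(6*(4 - 13 - 507)) + 29) - 159)*4 = (((1/6)/(-516) + 29) - 159)*4 = (((1/6)*(-1/516) + 29) - 159)*4 = ((-1/3096 + 29) - 159)*4 = (89783/3096 - 159)*4 = -402481/3096*4 = -402481/774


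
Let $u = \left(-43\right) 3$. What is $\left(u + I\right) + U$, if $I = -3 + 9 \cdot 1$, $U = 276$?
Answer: $153$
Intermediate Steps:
$I = 6$ ($I = -3 + 9 = 6$)
$u = -129$
$\left(u + I\right) + U = \left(-129 + 6\right) + 276 = -123 + 276 = 153$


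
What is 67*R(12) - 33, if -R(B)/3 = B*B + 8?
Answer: -30585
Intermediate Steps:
R(B) = -24 - 3*B² (R(B) = -3*(B*B + 8) = -3*(B² + 8) = -3*(8 + B²) = -24 - 3*B²)
67*R(12) - 33 = 67*(-24 - 3*12²) - 33 = 67*(-24 - 3*144) - 33 = 67*(-24 - 432) - 33 = 67*(-456) - 33 = -30552 - 33 = -30585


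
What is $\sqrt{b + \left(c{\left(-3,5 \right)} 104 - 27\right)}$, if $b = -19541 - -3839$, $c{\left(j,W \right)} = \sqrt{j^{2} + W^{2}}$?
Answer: $\sqrt{-15729 + 104 \sqrt{34}} \approx 122.97 i$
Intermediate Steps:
$c{\left(j,W \right)} = \sqrt{W^{2} + j^{2}}$
$b = -15702$ ($b = -19541 + 3839 = -15702$)
$\sqrt{b + \left(c{\left(-3,5 \right)} 104 - 27\right)} = \sqrt{-15702 - \left(27 - \sqrt{5^{2} + \left(-3\right)^{2}} \cdot 104\right)} = \sqrt{-15702 - \left(27 - \sqrt{25 + 9} \cdot 104\right)} = \sqrt{-15702 - \left(27 - \sqrt{34} \cdot 104\right)} = \sqrt{-15702 - \left(27 - 104 \sqrt{34}\right)} = \sqrt{-15729 + 104 \sqrt{34}}$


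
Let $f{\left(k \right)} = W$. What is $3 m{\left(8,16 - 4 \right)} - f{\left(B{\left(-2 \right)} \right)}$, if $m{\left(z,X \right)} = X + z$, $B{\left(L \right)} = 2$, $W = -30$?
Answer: $90$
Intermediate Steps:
$f{\left(k \right)} = -30$
$3 m{\left(8,16 - 4 \right)} - f{\left(B{\left(-2 \right)} \right)} = 3 \left(\left(16 - 4\right) + 8\right) - -30 = 3 \left(12 + 8\right) + 30 = 3 \cdot 20 + 30 = 60 + 30 = 90$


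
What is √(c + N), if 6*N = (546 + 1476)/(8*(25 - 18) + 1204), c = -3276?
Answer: I*√144459805/210 ≈ 57.234*I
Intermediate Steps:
N = 337/1260 (N = ((546 + 1476)/(8*(25 - 18) + 1204))/6 = (2022/(8*7 + 1204))/6 = (2022/(56 + 1204))/6 = (2022/1260)/6 = (2022*(1/1260))/6 = (⅙)*(337/210) = 337/1260 ≈ 0.26746)
√(c + N) = √(-3276 + 337/1260) = √(-4127423/1260) = I*√144459805/210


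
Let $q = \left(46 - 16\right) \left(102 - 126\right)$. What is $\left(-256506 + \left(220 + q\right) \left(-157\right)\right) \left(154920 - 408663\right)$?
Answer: $45167776458$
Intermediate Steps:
$q = -720$ ($q = 30 \left(-24\right) = -720$)
$\left(-256506 + \left(220 + q\right) \left(-157\right)\right) \left(154920 - 408663\right) = \left(-256506 + \left(220 - 720\right) \left(-157\right)\right) \left(154920 - 408663\right) = \left(-256506 - -78500\right) \left(-253743\right) = \left(-256506 + 78500\right) \left(-253743\right) = \left(-178006\right) \left(-253743\right) = 45167776458$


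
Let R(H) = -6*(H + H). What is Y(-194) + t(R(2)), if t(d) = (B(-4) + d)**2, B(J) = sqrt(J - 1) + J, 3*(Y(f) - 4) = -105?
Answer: 748 - 56*I*sqrt(5) ≈ 748.0 - 125.22*I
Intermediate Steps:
Y(f) = -31 (Y(f) = 4 + (1/3)*(-105) = 4 - 35 = -31)
R(H) = -12*H
B(J) = J + sqrt(-1 + J) (B(J) = sqrt(-1 + J) + J = J + sqrt(-1 + J))
t(d) = (-4 + d + I*sqrt(5))**2 (t(d) = ((-4 + sqrt(-1 - 4)) + d)**2 = ((-4 + sqrt(-5)) + d)**2 = ((-4 + I*sqrt(5)) + d)**2 = (-4 + d + I*sqrt(5))**2)
Y(-194) + t(R(2)) = -31 + (-4 - 12*2 + I*sqrt(5))**2 = -31 + (-4 - 24 + I*sqrt(5))**2 = -31 + (-28 + I*sqrt(5))**2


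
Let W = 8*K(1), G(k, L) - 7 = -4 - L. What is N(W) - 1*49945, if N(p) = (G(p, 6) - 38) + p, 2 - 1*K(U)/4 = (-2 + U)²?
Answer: -49954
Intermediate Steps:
K(U) = 8 - 4*(-2 + U)²
G(k, L) = 3 - L (G(k, L) = 7 + (-4 - L) = 3 - L)
W = 32 (W = 8*(8 - 4*(-2 + 1)²) = 8*(8 - 4*(-1)²) = 8*(8 - 4*1) = 8*(8 - 4) = 8*4 = 32)
N(p) = -41 + p (N(p) = ((3 - 1*6) - 38) + p = ((3 - 6) - 38) + p = (-3 - 38) + p = -41 + p)
N(W) - 1*49945 = (-41 + 32) - 1*49945 = -9 - 49945 = -49954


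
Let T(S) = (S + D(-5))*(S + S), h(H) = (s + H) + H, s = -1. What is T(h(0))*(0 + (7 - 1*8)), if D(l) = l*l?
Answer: 48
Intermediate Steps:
D(l) = l²
h(H) = -1 + 2*H (h(H) = (-1 + H) + H = -1 + 2*H)
T(S) = 2*S*(25 + S) (T(S) = (S + (-5)²)*(S + S) = (S + 25)*(2*S) = (25 + S)*(2*S) = 2*S*(25 + S))
T(h(0))*(0 + (7 - 1*8)) = (2*(-1 + 2*0)*(25 + (-1 + 2*0)))*(0 + (7 - 1*8)) = (2*(-1 + 0)*(25 + (-1 + 0)))*(0 + (7 - 8)) = (2*(-1)*(25 - 1))*(0 - 1) = (2*(-1)*24)*(-1) = -48*(-1) = 48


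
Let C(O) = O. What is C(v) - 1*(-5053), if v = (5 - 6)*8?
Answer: 5045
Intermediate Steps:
v = -8 (v = -1*8 = -8)
C(v) - 1*(-5053) = -8 - 1*(-5053) = -8 + 5053 = 5045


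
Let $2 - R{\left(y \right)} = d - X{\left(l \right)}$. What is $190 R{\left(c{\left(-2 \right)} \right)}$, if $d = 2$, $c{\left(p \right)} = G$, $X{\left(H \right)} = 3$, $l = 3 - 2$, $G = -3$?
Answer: $570$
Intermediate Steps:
$l = 1$
$c{\left(p \right)} = -3$
$R{\left(y \right)} = 3$ ($R{\left(y \right)} = 2 - \left(2 - 3\right) = 2 - -1 = 2 + 1 = 3$)
$190 R{\left(c{\left(-2 \right)} \right)} = 190 \cdot 3 = 570$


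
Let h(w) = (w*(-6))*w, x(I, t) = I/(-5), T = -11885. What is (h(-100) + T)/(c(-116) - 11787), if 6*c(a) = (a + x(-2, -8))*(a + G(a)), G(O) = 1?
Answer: 215655/28714 ≈ 7.5104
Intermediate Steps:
x(I, t) = -I/5 (x(I, t) = I*(-1/5) = -I/5)
h(w) = -6*w**2 (h(w) = (-6*w)*w = -6*w**2)
c(a) = (1 + a)*(2/5 + a)/6 (c(a) = ((a - 1/5*(-2))*(a + 1))/6 = ((a + 2/5)*(1 + a))/6 = ((2/5 + a)*(1 + a))/6 = ((1 + a)*(2/5 + a))/6 = (1 + a)*(2/5 + a)/6)
(h(-100) + T)/(c(-116) - 11787) = (-6*(-100)**2 - 11885)/((1/15 + (1/6)*(-116)**2 + (7/30)*(-116)) - 11787) = (-6*10000 - 11885)/((1/15 + (1/6)*13456 - 406/15) - 11787) = (-60000 - 11885)/((1/15 + 6728/3 - 406/15) - 11787) = -71885/(6647/3 - 11787) = -71885/(-28714/3) = -71885*(-3/28714) = 215655/28714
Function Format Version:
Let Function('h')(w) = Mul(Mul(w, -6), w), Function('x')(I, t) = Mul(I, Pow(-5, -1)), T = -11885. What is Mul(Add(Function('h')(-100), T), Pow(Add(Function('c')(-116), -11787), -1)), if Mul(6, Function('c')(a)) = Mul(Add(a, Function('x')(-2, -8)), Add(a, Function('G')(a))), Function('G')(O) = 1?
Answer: Rational(215655, 28714) ≈ 7.5104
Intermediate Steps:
Function('x')(I, t) = Mul(Rational(-1, 5), I) (Function('x')(I, t) = Mul(I, Rational(-1, 5)) = Mul(Rational(-1, 5), I))
Function('h')(w) = Mul(-6, Pow(w, 2)) (Function('h')(w) = Mul(Mul(-6, w), w) = Mul(-6, Pow(w, 2)))
Function('c')(a) = Mul(Rational(1, 6), Add(1, a), Add(Rational(2, 5), a)) (Function('c')(a) = Mul(Rational(1, 6), Mul(Add(a, Mul(Rational(-1, 5), -2)), Add(a, 1))) = Mul(Rational(1, 6), Mul(Add(a, Rational(2, 5)), Add(1, a))) = Mul(Rational(1, 6), Mul(Add(Rational(2, 5), a), Add(1, a))) = Mul(Rational(1, 6), Mul(Add(1, a), Add(Rational(2, 5), a))) = Mul(Rational(1, 6), Add(1, a), Add(Rational(2, 5), a)))
Mul(Add(Function('h')(-100), T), Pow(Add(Function('c')(-116), -11787), -1)) = Mul(Add(Mul(-6, Pow(-100, 2)), -11885), Pow(Add(Add(Rational(1, 15), Mul(Rational(1, 6), Pow(-116, 2)), Mul(Rational(7, 30), -116)), -11787), -1)) = Mul(Add(Mul(-6, 10000), -11885), Pow(Add(Add(Rational(1, 15), Mul(Rational(1, 6), 13456), Rational(-406, 15)), -11787), -1)) = Mul(Add(-60000, -11885), Pow(Add(Add(Rational(1, 15), Rational(6728, 3), Rational(-406, 15)), -11787), -1)) = Mul(-71885, Pow(Add(Rational(6647, 3), -11787), -1)) = Mul(-71885, Pow(Rational(-28714, 3), -1)) = Mul(-71885, Rational(-3, 28714)) = Rational(215655, 28714)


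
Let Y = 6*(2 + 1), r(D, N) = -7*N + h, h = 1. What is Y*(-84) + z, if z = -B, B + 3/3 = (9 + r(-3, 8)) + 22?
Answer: -1487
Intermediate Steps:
r(D, N) = 1 - 7*N (r(D, N) = -7*N + 1 = 1 - 7*N)
B = -25 (B = -1 + ((9 + (1 - 7*8)) + 22) = -1 + ((9 + (1 - 56)) + 22) = -1 + ((9 - 55) + 22) = -1 + (-46 + 22) = -1 - 24 = -25)
Y = 18 (Y = 6*3 = 18)
z = 25 (z = -1*(-25) = 25)
Y*(-84) + z = 18*(-84) + 25 = -1512 + 25 = -1487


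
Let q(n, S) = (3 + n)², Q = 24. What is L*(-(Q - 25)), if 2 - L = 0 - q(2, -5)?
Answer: 27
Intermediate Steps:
L = 27 (L = 2 - (0 - (3 + 2)²) = 2 - (0 - 1*5²) = 2 - (0 - 1*25) = 2 - (0 - 25) = 2 - 1*(-25) = 2 + 25 = 27)
L*(-(Q - 25)) = 27*(-(24 - 25)) = 27*(-1*(-1)) = 27*1 = 27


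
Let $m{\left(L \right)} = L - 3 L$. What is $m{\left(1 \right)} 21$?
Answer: $-42$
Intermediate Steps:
$m{\left(L \right)} = - 2 L$
$m{\left(1 \right)} 21 = \left(-2\right) 1 \cdot 21 = \left(-2\right) 21 = -42$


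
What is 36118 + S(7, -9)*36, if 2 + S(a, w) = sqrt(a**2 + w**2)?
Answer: 36046 + 36*sqrt(130) ≈ 36456.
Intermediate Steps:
S(a, w) = -2 + sqrt(a**2 + w**2)
36118 + S(7, -9)*36 = 36118 + (-2 + sqrt(7**2 + (-9)**2))*36 = 36118 + (-2 + sqrt(49 + 81))*36 = 36118 + (-2 + sqrt(130))*36 = 36118 + (-72 + 36*sqrt(130)) = 36046 + 36*sqrt(130)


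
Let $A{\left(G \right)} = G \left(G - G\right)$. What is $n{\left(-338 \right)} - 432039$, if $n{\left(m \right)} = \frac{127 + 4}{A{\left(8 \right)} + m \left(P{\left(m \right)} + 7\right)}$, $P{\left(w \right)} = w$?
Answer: $- \frac{48335659111}{111878} \approx -4.3204 \cdot 10^{5}$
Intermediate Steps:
$A{\left(G \right)} = 0$ ($A{\left(G \right)} = G 0 = 0$)
$n{\left(m \right)} = \frac{131}{m \left(7 + m\right)}$ ($n{\left(m \right)} = \frac{127 + 4}{0 + m \left(m + 7\right)} = \frac{131}{0 + m \left(7 + m\right)} = \frac{131}{m \left(7 + m\right)}$)
$n{\left(-338 \right)} - 432039 = \frac{131}{\left(-338\right) \left(7 - 338\right)} - 432039 = 131 \left(- \frac{1}{338}\right) \frac{1}{-331} - 432039 = 131 \left(- \frac{1}{338}\right) \left(- \frac{1}{331}\right) - 432039 = \frac{131}{111878} - 432039 = - \frac{48335659111}{111878}$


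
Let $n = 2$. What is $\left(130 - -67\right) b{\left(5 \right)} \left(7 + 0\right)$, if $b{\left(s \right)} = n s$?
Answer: $13790$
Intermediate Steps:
$b{\left(s \right)} = 2 s$
$\left(130 - -67\right) b{\left(5 \right)} \left(7 + 0\right) = \left(130 - -67\right) 2 \cdot 5 \left(7 + 0\right) = \left(130 + 67\right) 10 \cdot 7 = 197 \cdot 70 = 13790$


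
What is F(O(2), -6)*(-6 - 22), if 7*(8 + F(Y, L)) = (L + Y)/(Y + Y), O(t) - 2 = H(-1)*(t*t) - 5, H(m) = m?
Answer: 1542/7 ≈ 220.29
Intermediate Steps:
O(t) = -3 - t**2 (O(t) = 2 + (-t*t - 5) = 2 + (-t**2 - 5) = 2 + (-5 - t**2) = -3 - t**2)
F(Y, L) = -8 + (L + Y)/(14*Y) (F(Y, L) = -8 + ((L + Y)/(Y + Y))/7 = -8 + ((L + Y)/((2*Y)))/7 = -8 + ((L + Y)*(1/(2*Y)))/7 = -8 + ((L + Y)/(2*Y))/7 = -8 + (L + Y)/(14*Y))
F(O(2), -6)*(-6 - 22) = ((-6 - 111*(-3 - 1*2**2))/(14*(-3 - 1*2**2)))*(-6 - 22) = ((-6 - 111*(-3 - 1*4))/(14*(-3 - 1*4)))*(-28) = ((-6 - 111*(-3 - 4))/(14*(-3 - 4)))*(-28) = ((1/14)*(-6 - 111*(-7))/(-7))*(-28) = ((1/14)*(-1/7)*(-6 + 777))*(-28) = ((1/14)*(-1/7)*771)*(-28) = -771/98*(-28) = 1542/7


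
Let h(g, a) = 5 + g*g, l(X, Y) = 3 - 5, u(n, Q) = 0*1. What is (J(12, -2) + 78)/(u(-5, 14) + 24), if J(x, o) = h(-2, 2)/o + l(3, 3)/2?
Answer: 145/48 ≈ 3.0208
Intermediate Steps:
u(n, Q) = 0
l(X, Y) = -2
h(g, a) = 5 + g²
J(x, o) = -1 + 9/o (J(x, o) = (5 + (-2)²)/o - 2/2 = (5 + 4)/o - 2*½ = 9/o - 1 = -1 + 9/o)
(J(12, -2) + 78)/(u(-5, 14) + 24) = ((9 - 1*(-2))/(-2) + 78)/(0 + 24) = (-(9 + 2)/2 + 78)/24 = (-½*11 + 78)*(1/24) = (-11/2 + 78)*(1/24) = (145/2)*(1/24) = 145/48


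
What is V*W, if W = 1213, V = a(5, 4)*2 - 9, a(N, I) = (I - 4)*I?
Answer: -10917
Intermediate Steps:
a(N, I) = I*(-4 + I) (a(N, I) = (-4 + I)*I = I*(-4 + I))
V = -9 (V = (4*(-4 + 4))*2 - 9 = (4*0)*2 - 9 = 0*2 - 9 = 0 - 9 = -9)
V*W = -9*1213 = -10917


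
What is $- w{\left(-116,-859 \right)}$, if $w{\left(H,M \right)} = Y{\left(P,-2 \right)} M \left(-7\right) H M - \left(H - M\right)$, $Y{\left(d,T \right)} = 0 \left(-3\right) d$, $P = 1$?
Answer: $743$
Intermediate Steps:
$Y{\left(d,T \right)} = 0$ ($Y{\left(d,T \right)} = 0 d = 0$)
$w{\left(H,M \right)} = M - H$ ($w{\left(H,M \right)} = 0 M \left(-7\right) H M - \left(H - M\right) = 0 \left(-7\right) H M - \left(H - M\right) = 0 H M - \left(H - M\right) = 0 M - \left(H - M\right) = 0 - \left(H - M\right) = M - H$)
$- w{\left(-116,-859 \right)} = - (-859 - -116) = - (-859 + 116) = \left(-1\right) \left(-743\right) = 743$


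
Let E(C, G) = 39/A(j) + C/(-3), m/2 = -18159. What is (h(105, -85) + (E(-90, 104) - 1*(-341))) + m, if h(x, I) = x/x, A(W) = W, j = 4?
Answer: -143745/4 ≈ -35936.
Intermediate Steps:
m = -36318 (m = 2*(-18159) = -36318)
h(x, I) = 1
E(C, G) = 39/4 - C/3 (E(C, G) = 39/4 + C/(-3) = 39*(1/4) + C*(-1/3) = 39/4 - C/3)
(h(105, -85) + (E(-90, 104) - 1*(-341))) + m = (1 + ((39/4 - 1/3*(-90)) - 1*(-341))) - 36318 = (1 + ((39/4 + 30) + 341)) - 36318 = (1 + (159/4 + 341)) - 36318 = (1 + 1523/4) - 36318 = 1527/4 - 36318 = -143745/4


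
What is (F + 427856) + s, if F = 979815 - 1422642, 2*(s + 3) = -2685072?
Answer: -1357510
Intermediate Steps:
s = -1342539 (s = -3 + (½)*(-2685072) = -3 - 1342536 = -1342539)
F = -442827
(F + 427856) + s = (-442827 + 427856) - 1342539 = -14971 - 1342539 = -1357510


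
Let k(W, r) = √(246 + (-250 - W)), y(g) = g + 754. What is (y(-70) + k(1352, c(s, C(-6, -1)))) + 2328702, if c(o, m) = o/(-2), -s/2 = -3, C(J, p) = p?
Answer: 2329386 + 2*I*√339 ≈ 2.3294e+6 + 36.824*I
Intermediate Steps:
s = 6 (s = -2*(-3) = 6)
y(g) = 754 + g
c(o, m) = -o/2 (c(o, m) = o*(-½) = -o/2)
k(W, r) = √(-4 - W)
(y(-70) + k(1352, c(s, C(-6, -1)))) + 2328702 = ((754 - 70) + √(-4 - 1*1352)) + 2328702 = (684 + √(-4 - 1352)) + 2328702 = (684 + √(-1356)) + 2328702 = (684 + 2*I*√339) + 2328702 = 2329386 + 2*I*√339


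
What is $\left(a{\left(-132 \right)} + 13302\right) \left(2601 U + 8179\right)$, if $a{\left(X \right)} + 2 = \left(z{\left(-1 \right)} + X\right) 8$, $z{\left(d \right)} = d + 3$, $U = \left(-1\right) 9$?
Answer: $-186719800$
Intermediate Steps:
$U = -9$
$z{\left(d \right)} = 3 + d$
$a{\left(X \right)} = 14 + 8 X$ ($a{\left(X \right)} = -2 + \left(\left(3 - 1\right) + X\right) 8 = -2 + \left(2 + X\right) 8 = -2 + \left(16 + 8 X\right) = 14 + 8 X$)
$\left(a{\left(-132 \right)} + 13302\right) \left(2601 U + 8179\right) = \left(\left(14 + 8 \left(-132\right)\right) + 13302\right) \left(2601 \left(-9\right) + 8179\right) = \left(\left(14 - 1056\right) + 13302\right) \left(-23409 + 8179\right) = \left(-1042 + 13302\right) \left(-15230\right) = 12260 \left(-15230\right) = -186719800$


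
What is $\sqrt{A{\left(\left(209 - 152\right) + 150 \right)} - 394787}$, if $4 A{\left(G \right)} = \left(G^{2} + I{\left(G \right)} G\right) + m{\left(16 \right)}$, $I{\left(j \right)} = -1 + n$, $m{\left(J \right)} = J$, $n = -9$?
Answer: $\frac{i \sqrt{1538353}}{2} \approx 620.15 i$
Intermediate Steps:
$I{\left(j \right)} = -10$ ($I{\left(j \right)} = -1 - 9 = -10$)
$A{\left(G \right)} = 4 - \frac{5 G}{2} + \frac{G^{2}}{4}$ ($A{\left(G \right)} = \frac{\left(G^{2} - 10 G\right) + 16}{4} = \frac{16 + G^{2} - 10 G}{4} = 4 - \frac{5 G}{2} + \frac{G^{2}}{4}$)
$\sqrt{A{\left(\left(209 - 152\right) + 150 \right)} - 394787} = \sqrt{\left(4 - \frac{5 \left(\left(209 - 152\right) + 150\right)}{2} + \frac{\left(\left(209 - 152\right) + 150\right)^{2}}{4}\right) - 394787} = \sqrt{\left(4 - \frac{5 \left(57 + 150\right)}{2} + \frac{\left(57 + 150\right)^{2}}{4}\right) - 394787} = \sqrt{\left(4 - \frac{1035}{2} + \frac{207^{2}}{4}\right) - 394787} = \sqrt{\left(4 - \frac{1035}{2} + \frac{1}{4} \cdot 42849\right) - 394787} = \sqrt{\left(4 - \frac{1035}{2} + \frac{42849}{4}\right) - 394787} = \sqrt{\frac{40795}{4} - 394787} = \sqrt{- \frac{1538353}{4}} = \frac{i \sqrt{1538353}}{2}$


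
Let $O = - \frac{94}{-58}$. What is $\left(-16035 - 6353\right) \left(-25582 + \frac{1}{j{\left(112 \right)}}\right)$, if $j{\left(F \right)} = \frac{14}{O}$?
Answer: $\frac{4009090570}{7} \approx 5.7273 \cdot 10^{8}$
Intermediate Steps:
$O = \frac{47}{29}$ ($O = \left(-94\right) \left(- \frac{1}{58}\right) = \frac{47}{29} \approx 1.6207$)
$j{\left(F \right)} = \frac{406}{47}$ ($j{\left(F \right)} = \frac{14}{\frac{47}{29}} = 14 \cdot \frac{29}{47} = \frac{406}{47}$)
$\left(-16035 - 6353\right) \left(-25582 + \frac{1}{j{\left(112 \right)}}\right) = \left(-16035 - 6353\right) \left(-25582 + \frac{1}{\frac{406}{47}}\right) = - 22388 \left(-25582 + \frac{47}{406}\right) = \left(-22388\right) \left(- \frac{10386245}{406}\right) = \frac{4009090570}{7}$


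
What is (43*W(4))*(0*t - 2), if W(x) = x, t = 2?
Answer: -344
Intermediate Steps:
(43*W(4))*(0*t - 2) = (43*4)*(0*2 - 2) = 172*(0 - 2) = 172*(-2) = -344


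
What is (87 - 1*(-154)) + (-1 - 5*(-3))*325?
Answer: 4791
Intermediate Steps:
(87 - 1*(-154)) + (-1 - 5*(-3))*325 = (87 + 154) + (-1 + 15)*325 = 241 + 14*325 = 241 + 4550 = 4791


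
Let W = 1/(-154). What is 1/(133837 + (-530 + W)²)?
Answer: 23716/9836065933 ≈ 2.4111e-6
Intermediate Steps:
W = -1/154 ≈ -0.0064935
1/(133837 + (-530 + W)²) = 1/(133837 + (-530 - 1/154)²) = 1/(133837 + (-81621/154)²) = 1/(133837 + 6661987641/23716) = 1/(9836065933/23716) = 23716/9836065933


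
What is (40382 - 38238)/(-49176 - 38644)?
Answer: -536/21955 ≈ -0.024414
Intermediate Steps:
(40382 - 38238)/(-49176 - 38644) = 2144/(-87820) = 2144*(-1/87820) = -536/21955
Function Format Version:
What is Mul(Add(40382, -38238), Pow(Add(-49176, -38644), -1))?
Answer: Rational(-536, 21955) ≈ -0.024414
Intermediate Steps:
Mul(Add(40382, -38238), Pow(Add(-49176, -38644), -1)) = Mul(2144, Pow(-87820, -1)) = Mul(2144, Rational(-1, 87820)) = Rational(-536, 21955)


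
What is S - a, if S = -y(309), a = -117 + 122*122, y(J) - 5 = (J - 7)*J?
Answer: -108090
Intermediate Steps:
y(J) = 5 + J*(-7 + J) (y(J) = 5 + (J - 7)*J = 5 + (-7 + J)*J = 5 + J*(-7 + J))
a = 14767 (a = -117 + 14884 = 14767)
S = -93323 (S = -(5 + 309² - 7*309) = -(5 + 95481 - 2163) = -1*93323 = -93323)
S - a = -93323 - 1*14767 = -93323 - 14767 = -108090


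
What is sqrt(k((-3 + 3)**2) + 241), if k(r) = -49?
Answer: 8*sqrt(3) ≈ 13.856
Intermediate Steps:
sqrt(k((-3 + 3)**2) + 241) = sqrt(-49 + 241) = sqrt(192) = 8*sqrt(3)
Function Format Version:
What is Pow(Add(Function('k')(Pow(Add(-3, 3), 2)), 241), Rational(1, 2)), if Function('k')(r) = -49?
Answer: Mul(8, Pow(3, Rational(1, 2))) ≈ 13.856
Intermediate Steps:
Pow(Add(Function('k')(Pow(Add(-3, 3), 2)), 241), Rational(1, 2)) = Pow(Add(-49, 241), Rational(1, 2)) = Pow(192, Rational(1, 2)) = Mul(8, Pow(3, Rational(1, 2)))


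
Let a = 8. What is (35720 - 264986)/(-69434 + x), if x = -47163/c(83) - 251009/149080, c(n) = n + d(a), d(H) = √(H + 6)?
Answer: 70066846708099337536560/21394510446336047909401 + 48062885459871162240*√14/149761573124352335365807 ≈ 3.2762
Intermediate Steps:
d(H) = √(6 + H)
c(n) = n + √14 (c(n) = n + √(6 + 8) = n + √14)
x = -251009/149080 - 47163/(83 + √14) (x = -47163/(83 + √14) - 251009/149080 = -251009/149080 - 47163/(83 + √14) ≈ -545.40)
(35720 - 264986)/(-69434 + x) = (35720 - 264986)/(-69434 + (-117060734039/204985000 + 47163*√14/6875)) = -229266/(-14349989224039/204985000 + 47163*√14/6875)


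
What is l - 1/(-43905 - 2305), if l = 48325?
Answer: 2233098251/46210 ≈ 48325.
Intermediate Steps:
l - 1/(-43905 - 2305) = 48325 - 1/(-43905 - 2305) = 48325 - 1/(-46210) = 48325 - 1*(-1/46210) = 48325 + 1/46210 = 2233098251/46210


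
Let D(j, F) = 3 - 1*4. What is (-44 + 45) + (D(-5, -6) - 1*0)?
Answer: 0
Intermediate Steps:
D(j, F) = -1 (D(j, F) = 3 - 4 = -1)
(-44 + 45) + (D(-5, -6) - 1*0) = (-44 + 45) + (-1 - 1*0) = 1 + (-1 + 0) = 1 - 1 = 0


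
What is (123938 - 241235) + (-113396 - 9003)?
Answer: -239696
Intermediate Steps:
(123938 - 241235) + (-113396 - 9003) = -117297 - 122399 = -239696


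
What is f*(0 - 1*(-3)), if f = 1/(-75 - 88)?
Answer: -3/163 ≈ -0.018405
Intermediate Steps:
f = -1/163 (f = 1/(-163) = -1/163 ≈ -0.0061350)
f*(0 - 1*(-3)) = -(0 - 1*(-3))/163 = -(0 + 3)/163 = -1/163*3 = -3/163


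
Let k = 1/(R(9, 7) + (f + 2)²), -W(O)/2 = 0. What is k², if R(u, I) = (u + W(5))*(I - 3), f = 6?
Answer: 1/10000 ≈ 0.00010000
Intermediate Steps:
W(O) = 0 (W(O) = -2*0 = 0)
R(u, I) = u*(-3 + I) (R(u, I) = (u + 0)*(I - 3) = u*(-3 + I))
k = 1/100 (k = 1/(9*(-3 + 7) + (6 + 2)²) = 1/(9*4 + 8²) = 1/(36 + 64) = 1/100 ≈ 0.010000)
k² = (1/100)² = 1/10000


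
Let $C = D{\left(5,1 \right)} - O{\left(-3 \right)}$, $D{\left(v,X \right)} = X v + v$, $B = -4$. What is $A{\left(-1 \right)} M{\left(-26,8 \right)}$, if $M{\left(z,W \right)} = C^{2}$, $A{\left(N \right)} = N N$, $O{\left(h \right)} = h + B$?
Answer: $289$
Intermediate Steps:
$D{\left(v,X \right)} = v + X v$
$O{\left(h \right)} = -4 + h$ ($O{\left(h \right)} = h - 4 = -4 + h$)
$C = 17$ ($C = 5 \left(1 + 1\right) - \left(-4 - 3\right) = 5 \cdot 2 - -7 = 10 + 7 = 17$)
$A{\left(N \right)} = N^{2}$
$M{\left(z,W \right)} = 289$ ($M{\left(z,W \right)} = 17^{2} = 289$)
$A{\left(-1 \right)} M{\left(-26,8 \right)} = \left(-1\right)^{2} \cdot 289 = 1 \cdot 289 = 289$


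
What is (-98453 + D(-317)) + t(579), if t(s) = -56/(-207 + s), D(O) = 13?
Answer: -9154934/93 ≈ -98440.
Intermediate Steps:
(-98453 + D(-317)) + t(579) = (-98453 + 13) - 56/(-207 + 579) = -98440 - 56/372 = -98440 - 56*1/372 = -98440 - 14/93 = -9154934/93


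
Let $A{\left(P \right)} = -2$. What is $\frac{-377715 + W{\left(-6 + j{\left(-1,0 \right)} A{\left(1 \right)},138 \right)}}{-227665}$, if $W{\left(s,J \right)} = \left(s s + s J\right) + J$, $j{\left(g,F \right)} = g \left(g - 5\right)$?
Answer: $\frac{379737}{227665} \approx 1.668$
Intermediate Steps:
$j{\left(g,F \right)} = g \left(-5 + g\right)$
$W{\left(s,J \right)} = J + s^{2} + J s$ ($W{\left(s,J \right)} = \left(s^{2} + J s\right) + J = J + s^{2} + J s$)
$\frac{-377715 + W{\left(-6 + j{\left(-1,0 \right)} A{\left(1 \right)},138 \right)}}{-227665} = \frac{-377715 + \left(138 + \left(-6 + - (-5 - 1) \left(-2\right)\right)^{2} + 138 \left(-6 + - (-5 - 1) \left(-2\right)\right)\right)}{-227665} = \left(-377715 + \left(138 + \left(-6 + \left(-1\right) \left(-6\right) \left(-2\right)\right)^{2} + 138 \left(-6 + \left(-1\right) \left(-6\right) \left(-2\right)\right)\right)\right) \left(- \frac{1}{227665}\right) = \left(-377715 + \left(138 + \left(-6 + 6 \left(-2\right)\right)^{2} + 138 \left(-6 + 6 \left(-2\right)\right)\right)\right) \left(- \frac{1}{227665}\right) = \left(-377715 + \left(138 + \left(-6 - 12\right)^{2} + 138 \left(-6 - 12\right)\right)\right) \left(- \frac{1}{227665}\right) = \left(-377715 + \left(138 + \left(-18\right)^{2} + 138 \left(-18\right)\right)\right) \left(- \frac{1}{227665}\right) = \left(-377715 + \left(138 + 324 - 2484\right)\right) \left(- \frac{1}{227665}\right) = \left(-377715 - 2022\right) \left(- \frac{1}{227665}\right) = \left(-379737\right) \left(- \frac{1}{227665}\right) = \frac{379737}{227665}$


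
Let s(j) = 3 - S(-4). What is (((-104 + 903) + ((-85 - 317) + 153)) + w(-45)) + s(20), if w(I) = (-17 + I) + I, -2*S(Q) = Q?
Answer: 444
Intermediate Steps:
S(Q) = -Q/2
s(j) = 1 (s(j) = 3 - (-1)*(-4)/2 = 3 - 1*2 = 3 - 2 = 1)
w(I) = -17 + 2*I
(((-104 + 903) + ((-85 - 317) + 153)) + w(-45)) + s(20) = (((-104 + 903) + ((-85 - 317) + 153)) + (-17 + 2*(-45))) + 1 = ((799 + (-402 + 153)) + (-17 - 90)) + 1 = ((799 - 249) - 107) + 1 = (550 - 107) + 1 = 443 + 1 = 444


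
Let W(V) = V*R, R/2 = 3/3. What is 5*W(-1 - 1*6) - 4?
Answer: -74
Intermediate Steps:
R = 2 (R = 2*(3/3) = 2*(3*(⅓)) = 2*1 = 2)
W(V) = 2*V (W(V) = V*2 = 2*V)
5*W(-1 - 1*6) - 4 = 5*(2*(-1 - 1*6)) - 4 = 5*(2*(-1 - 6)) - 4 = 5*(2*(-7)) - 4 = 5*(-14) - 4 = -70 - 4 = -74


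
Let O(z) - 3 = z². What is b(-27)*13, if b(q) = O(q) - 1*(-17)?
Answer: 9737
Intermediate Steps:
O(z) = 3 + z²
b(q) = 20 + q² (b(q) = (3 + q²) - 1*(-17) = (3 + q²) + 17 = 20 + q²)
b(-27)*13 = (20 + (-27)²)*13 = (20 + 729)*13 = 749*13 = 9737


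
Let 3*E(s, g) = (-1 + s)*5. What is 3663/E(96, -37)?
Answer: 10989/475 ≈ 23.135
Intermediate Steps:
E(s, g) = -5/3 + 5*s/3 (E(s, g) = ((-1 + s)*5)/3 = (-5 + 5*s)/3 = -5/3 + 5*s/3)
3663/E(96, -37) = 3663/(-5/3 + (5/3)*96) = 3663/(-5/3 + 160) = 3663/(475/3) = 3663*(3/475) = 10989/475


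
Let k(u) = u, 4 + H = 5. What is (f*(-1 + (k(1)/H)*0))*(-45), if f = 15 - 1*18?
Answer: -135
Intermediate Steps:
H = 1 (H = -4 + 5 = 1)
f = -3 (f = 15 - 18 = -3)
(f*(-1 + (k(1)/H)*0))*(-45) = -3*(-1 + (1/1)*0)*(-45) = -3*(-1 + (1*1)*0)*(-45) = -3*(-1 + 1*0)*(-45) = -3*(-1 + 0)*(-45) = -3*(-1)*(-45) = 3*(-45) = -135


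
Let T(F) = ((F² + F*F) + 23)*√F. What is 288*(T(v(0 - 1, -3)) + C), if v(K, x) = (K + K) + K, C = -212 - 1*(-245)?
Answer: 9504 + 11808*I*√3 ≈ 9504.0 + 20452.0*I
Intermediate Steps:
C = 33 (C = -212 + 245 = 33)
v(K, x) = 3*K (v(K, x) = 2*K + K = 3*K)
T(F) = √F*(23 + 2*F²) (T(F) = ((F² + F²) + 23)*√F = (2*F² + 23)*√F = (23 + 2*F²)*√F = √F*(23 + 2*F²))
288*(T(v(0 - 1, -3)) + C) = 288*(√(3*(0 - 1))*(23 + 2*(3*(0 - 1))²) + 33) = 288*(√(3*(-1))*(23 + 2*(3*(-1))²) + 33) = 288*(√(-3)*(23 + 2*(-3)²) + 33) = 288*((I*√3)*(23 + 2*9) + 33) = 288*((I*√3)*(23 + 18) + 33) = 288*((I*√3)*41 + 33) = 288*(41*I*√3 + 33) = 288*(33 + 41*I*√3) = 9504 + 11808*I*√3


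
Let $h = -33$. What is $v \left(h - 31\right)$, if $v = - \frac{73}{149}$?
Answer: $\frac{4672}{149} \approx 31.356$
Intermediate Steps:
$v = - \frac{73}{149}$ ($v = \left(-73\right) \frac{1}{149} = - \frac{73}{149} \approx -0.48993$)
$v \left(h - 31\right) = - \frac{73 \left(-33 - 31\right)}{149} = \left(- \frac{73}{149}\right) \left(-64\right) = \frac{4672}{149}$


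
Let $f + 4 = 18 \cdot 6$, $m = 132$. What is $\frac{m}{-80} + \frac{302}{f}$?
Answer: $\frac{163}{130} \approx 1.2538$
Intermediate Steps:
$f = 104$ ($f = -4 + 18 \cdot 6 = -4 + 108 = 104$)
$\frac{m}{-80} + \frac{302}{f} = \frac{132}{-80} + \frac{302}{104} = 132 \left(- \frac{1}{80}\right) + 302 \cdot \frac{1}{104} = - \frac{33}{20} + \frac{151}{52} = \frac{163}{130}$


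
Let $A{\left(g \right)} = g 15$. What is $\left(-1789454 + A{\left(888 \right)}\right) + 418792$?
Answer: $-1357342$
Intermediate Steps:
$A{\left(g \right)} = 15 g$
$\left(-1789454 + A{\left(888 \right)}\right) + 418792 = \left(-1789454 + 15 \cdot 888\right) + 418792 = \left(-1789454 + 13320\right) + 418792 = -1776134 + 418792 = -1357342$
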